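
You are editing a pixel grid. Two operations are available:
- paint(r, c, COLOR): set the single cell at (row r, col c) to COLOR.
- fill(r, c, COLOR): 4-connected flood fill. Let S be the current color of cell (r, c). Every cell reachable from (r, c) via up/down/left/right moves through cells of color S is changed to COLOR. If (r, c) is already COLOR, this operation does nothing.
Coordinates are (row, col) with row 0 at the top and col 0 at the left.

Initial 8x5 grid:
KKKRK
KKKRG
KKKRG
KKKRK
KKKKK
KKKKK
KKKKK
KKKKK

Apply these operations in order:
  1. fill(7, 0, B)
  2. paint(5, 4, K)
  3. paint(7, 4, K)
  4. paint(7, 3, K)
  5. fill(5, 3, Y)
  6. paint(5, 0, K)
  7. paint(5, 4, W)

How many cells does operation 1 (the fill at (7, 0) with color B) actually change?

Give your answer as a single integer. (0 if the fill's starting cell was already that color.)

Answer: 33

Derivation:
After op 1 fill(7,0,B) [33 cells changed]:
BBBRK
BBBRG
BBBRG
BBBRB
BBBBB
BBBBB
BBBBB
BBBBB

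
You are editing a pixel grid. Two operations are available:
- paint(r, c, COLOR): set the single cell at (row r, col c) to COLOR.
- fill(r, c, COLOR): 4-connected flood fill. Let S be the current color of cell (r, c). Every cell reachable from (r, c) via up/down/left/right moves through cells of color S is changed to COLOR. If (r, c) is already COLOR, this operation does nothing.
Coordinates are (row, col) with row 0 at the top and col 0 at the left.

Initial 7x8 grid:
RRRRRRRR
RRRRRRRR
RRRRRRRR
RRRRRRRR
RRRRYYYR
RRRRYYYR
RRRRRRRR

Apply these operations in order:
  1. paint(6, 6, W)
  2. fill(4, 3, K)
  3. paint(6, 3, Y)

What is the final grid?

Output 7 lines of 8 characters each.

After op 1 paint(6,6,W):
RRRRRRRR
RRRRRRRR
RRRRRRRR
RRRRRRRR
RRRRYYYR
RRRRYYYR
RRRRRRWR
After op 2 fill(4,3,K) [49 cells changed]:
KKKKKKKK
KKKKKKKK
KKKKKKKK
KKKKKKKK
KKKKYYYK
KKKKYYYK
KKKKKKWK
After op 3 paint(6,3,Y):
KKKKKKKK
KKKKKKKK
KKKKKKKK
KKKKKKKK
KKKKYYYK
KKKKYYYK
KKKYKKWK

Answer: KKKKKKKK
KKKKKKKK
KKKKKKKK
KKKKKKKK
KKKKYYYK
KKKKYYYK
KKKYKKWK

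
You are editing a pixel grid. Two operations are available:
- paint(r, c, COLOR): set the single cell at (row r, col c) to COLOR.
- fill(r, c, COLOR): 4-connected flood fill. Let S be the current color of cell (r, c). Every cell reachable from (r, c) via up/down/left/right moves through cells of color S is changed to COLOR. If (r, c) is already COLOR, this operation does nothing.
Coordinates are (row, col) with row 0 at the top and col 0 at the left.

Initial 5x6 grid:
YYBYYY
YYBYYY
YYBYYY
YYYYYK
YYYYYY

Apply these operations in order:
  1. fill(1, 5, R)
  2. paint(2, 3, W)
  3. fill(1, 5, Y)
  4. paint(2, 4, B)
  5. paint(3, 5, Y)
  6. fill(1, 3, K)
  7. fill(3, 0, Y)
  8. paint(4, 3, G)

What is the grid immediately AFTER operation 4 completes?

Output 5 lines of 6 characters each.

Answer: YYBYYY
YYBYYY
YYBWBY
YYYYYK
YYYYYY

Derivation:
After op 1 fill(1,5,R) [26 cells changed]:
RRBRRR
RRBRRR
RRBRRR
RRRRRK
RRRRRR
After op 2 paint(2,3,W):
RRBRRR
RRBRRR
RRBWRR
RRRRRK
RRRRRR
After op 3 fill(1,5,Y) [25 cells changed]:
YYBYYY
YYBYYY
YYBWYY
YYYYYK
YYYYYY
After op 4 paint(2,4,B):
YYBYYY
YYBYYY
YYBWBY
YYYYYK
YYYYYY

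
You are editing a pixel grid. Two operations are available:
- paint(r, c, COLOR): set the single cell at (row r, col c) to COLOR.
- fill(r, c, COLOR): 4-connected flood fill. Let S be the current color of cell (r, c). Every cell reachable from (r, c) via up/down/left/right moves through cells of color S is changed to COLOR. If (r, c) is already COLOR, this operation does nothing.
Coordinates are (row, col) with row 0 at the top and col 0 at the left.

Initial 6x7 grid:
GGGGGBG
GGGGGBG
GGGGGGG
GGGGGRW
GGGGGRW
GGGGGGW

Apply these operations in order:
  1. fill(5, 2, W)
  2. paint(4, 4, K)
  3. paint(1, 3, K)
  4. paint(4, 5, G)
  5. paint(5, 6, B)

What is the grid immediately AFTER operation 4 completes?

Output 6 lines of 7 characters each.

After op 1 fill(5,2,W) [35 cells changed]:
WWWWWBW
WWWWWBW
WWWWWWW
WWWWWRW
WWWWWRW
WWWWWWW
After op 2 paint(4,4,K):
WWWWWBW
WWWWWBW
WWWWWWW
WWWWWRW
WWWWKRW
WWWWWWW
After op 3 paint(1,3,K):
WWWWWBW
WWWKWBW
WWWWWWW
WWWWWRW
WWWWKRW
WWWWWWW
After op 4 paint(4,5,G):
WWWWWBW
WWWKWBW
WWWWWWW
WWWWWRW
WWWWKGW
WWWWWWW

Answer: WWWWWBW
WWWKWBW
WWWWWWW
WWWWWRW
WWWWKGW
WWWWWWW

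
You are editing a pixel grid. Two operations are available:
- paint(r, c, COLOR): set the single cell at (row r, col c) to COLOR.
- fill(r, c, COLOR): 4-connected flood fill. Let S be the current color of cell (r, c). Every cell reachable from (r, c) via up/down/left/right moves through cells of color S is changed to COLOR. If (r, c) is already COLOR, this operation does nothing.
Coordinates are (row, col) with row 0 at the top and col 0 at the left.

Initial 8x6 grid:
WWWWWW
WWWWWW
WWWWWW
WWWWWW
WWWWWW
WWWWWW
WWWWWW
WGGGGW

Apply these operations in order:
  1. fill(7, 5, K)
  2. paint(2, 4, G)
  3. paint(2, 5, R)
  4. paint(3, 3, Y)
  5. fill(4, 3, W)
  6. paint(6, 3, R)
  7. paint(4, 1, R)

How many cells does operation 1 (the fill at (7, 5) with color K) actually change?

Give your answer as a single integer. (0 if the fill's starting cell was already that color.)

After op 1 fill(7,5,K) [44 cells changed]:
KKKKKK
KKKKKK
KKKKKK
KKKKKK
KKKKKK
KKKKKK
KKKKKK
KGGGGK

Answer: 44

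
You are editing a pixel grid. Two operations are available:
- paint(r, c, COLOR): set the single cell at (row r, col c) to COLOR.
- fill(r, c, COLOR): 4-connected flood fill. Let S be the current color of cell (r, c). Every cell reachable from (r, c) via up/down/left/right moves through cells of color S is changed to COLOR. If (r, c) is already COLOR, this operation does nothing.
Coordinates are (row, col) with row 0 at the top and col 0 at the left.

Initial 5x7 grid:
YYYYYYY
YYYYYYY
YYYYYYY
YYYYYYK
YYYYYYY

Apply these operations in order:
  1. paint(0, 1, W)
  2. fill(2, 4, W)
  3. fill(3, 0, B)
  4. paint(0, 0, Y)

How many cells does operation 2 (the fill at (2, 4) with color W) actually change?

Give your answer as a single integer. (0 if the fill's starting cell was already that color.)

After op 1 paint(0,1,W):
YWYYYYY
YYYYYYY
YYYYYYY
YYYYYYK
YYYYYYY
After op 2 fill(2,4,W) [33 cells changed]:
WWWWWWW
WWWWWWW
WWWWWWW
WWWWWWK
WWWWWWW

Answer: 33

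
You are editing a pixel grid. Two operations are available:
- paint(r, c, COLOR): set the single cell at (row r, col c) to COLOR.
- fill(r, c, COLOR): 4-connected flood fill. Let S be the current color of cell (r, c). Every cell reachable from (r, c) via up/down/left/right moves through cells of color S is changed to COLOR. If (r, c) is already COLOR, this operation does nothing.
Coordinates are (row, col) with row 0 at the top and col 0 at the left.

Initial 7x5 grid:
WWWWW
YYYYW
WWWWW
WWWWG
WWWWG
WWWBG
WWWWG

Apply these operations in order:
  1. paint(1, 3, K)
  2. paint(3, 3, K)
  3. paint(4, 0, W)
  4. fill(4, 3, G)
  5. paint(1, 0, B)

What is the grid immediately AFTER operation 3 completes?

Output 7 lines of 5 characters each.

After op 1 paint(1,3,K):
WWWWW
YYYKW
WWWWW
WWWWG
WWWWG
WWWBG
WWWWG
After op 2 paint(3,3,K):
WWWWW
YYYKW
WWWWW
WWWKG
WWWWG
WWWBG
WWWWG
After op 3 paint(4,0,W):
WWWWW
YYYKW
WWWWW
WWWKG
WWWWG
WWWBG
WWWWG

Answer: WWWWW
YYYKW
WWWWW
WWWKG
WWWWG
WWWBG
WWWWG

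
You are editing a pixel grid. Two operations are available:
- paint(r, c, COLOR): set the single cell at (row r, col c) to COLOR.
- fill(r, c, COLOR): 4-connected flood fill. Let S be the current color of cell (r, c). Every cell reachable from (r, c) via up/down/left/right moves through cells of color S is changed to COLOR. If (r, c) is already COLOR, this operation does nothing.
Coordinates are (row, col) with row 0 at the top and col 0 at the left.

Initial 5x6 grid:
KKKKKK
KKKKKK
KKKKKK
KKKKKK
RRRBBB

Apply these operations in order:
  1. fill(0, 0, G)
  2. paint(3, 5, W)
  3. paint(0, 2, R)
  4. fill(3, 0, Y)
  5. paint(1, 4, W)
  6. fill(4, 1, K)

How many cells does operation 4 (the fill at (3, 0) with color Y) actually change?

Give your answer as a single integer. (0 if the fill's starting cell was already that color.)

After op 1 fill(0,0,G) [24 cells changed]:
GGGGGG
GGGGGG
GGGGGG
GGGGGG
RRRBBB
After op 2 paint(3,5,W):
GGGGGG
GGGGGG
GGGGGG
GGGGGW
RRRBBB
After op 3 paint(0,2,R):
GGRGGG
GGGGGG
GGGGGG
GGGGGW
RRRBBB
After op 4 fill(3,0,Y) [22 cells changed]:
YYRYYY
YYYYYY
YYYYYY
YYYYYW
RRRBBB

Answer: 22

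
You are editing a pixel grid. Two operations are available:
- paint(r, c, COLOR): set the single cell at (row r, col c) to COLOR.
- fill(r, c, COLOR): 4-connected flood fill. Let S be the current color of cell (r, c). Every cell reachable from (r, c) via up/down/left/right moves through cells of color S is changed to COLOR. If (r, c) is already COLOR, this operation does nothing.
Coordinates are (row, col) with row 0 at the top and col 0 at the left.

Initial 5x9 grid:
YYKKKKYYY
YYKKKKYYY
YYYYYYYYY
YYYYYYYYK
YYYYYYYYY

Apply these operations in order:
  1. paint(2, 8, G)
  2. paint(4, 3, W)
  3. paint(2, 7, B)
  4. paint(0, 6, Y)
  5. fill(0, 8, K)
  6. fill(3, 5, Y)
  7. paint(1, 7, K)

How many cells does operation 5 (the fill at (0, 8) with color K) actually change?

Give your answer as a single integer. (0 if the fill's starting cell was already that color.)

Answer: 33

Derivation:
After op 1 paint(2,8,G):
YYKKKKYYY
YYKKKKYYY
YYYYYYYYG
YYYYYYYYK
YYYYYYYYY
After op 2 paint(4,3,W):
YYKKKKYYY
YYKKKKYYY
YYYYYYYYG
YYYYYYYYK
YYYWYYYYY
After op 3 paint(2,7,B):
YYKKKKYYY
YYKKKKYYY
YYYYYYYBG
YYYYYYYYK
YYYWYYYYY
After op 4 paint(0,6,Y):
YYKKKKYYY
YYKKKKYYY
YYYYYYYBG
YYYYYYYYK
YYYWYYYYY
After op 5 fill(0,8,K) [33 cells changed]:
KKKKKKKKK
KKKKKKKKK
KKKKKKKBG
KKKKKKKKK
KKKWKKKKK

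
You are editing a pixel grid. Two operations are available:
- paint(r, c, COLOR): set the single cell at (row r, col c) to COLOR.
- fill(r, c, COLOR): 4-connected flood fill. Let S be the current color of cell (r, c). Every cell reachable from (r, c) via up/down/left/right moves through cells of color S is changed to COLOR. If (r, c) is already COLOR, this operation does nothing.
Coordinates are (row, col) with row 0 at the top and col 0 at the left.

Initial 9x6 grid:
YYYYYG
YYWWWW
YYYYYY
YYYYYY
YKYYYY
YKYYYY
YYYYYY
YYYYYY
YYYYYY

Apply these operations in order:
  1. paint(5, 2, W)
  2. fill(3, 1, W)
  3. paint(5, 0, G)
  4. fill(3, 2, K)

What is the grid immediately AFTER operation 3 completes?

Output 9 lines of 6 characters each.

After op 1 paint(5,2,W):
YYYYYG
YYWWWW
YYYYYY
YYYYYY
YKYYYY
YKWYYY
YYYYYY
YYYYYY
YYYYYY
After op 2 fill(3,1,W) [46 cells changed]:
WWWWWG
WWWWWW
WWWWWW
WWWWWW
WKWWWW
WKWWWW
WWWWWW
WWWWWW
WWWWWW
After op 3 paint(5,0,G):
WWWWWG
WWWWWW
WWWWWW
WWWWWW
WKWWWW
GKWWWW
WWWWWW
WWWWWW
WWWWWW

Answer: WWWWWG
WWWWWW
WWWWWW
WWWWWW
WKWWWW
GKWWWW
WWWWWW
WWWWWW
WWWWWW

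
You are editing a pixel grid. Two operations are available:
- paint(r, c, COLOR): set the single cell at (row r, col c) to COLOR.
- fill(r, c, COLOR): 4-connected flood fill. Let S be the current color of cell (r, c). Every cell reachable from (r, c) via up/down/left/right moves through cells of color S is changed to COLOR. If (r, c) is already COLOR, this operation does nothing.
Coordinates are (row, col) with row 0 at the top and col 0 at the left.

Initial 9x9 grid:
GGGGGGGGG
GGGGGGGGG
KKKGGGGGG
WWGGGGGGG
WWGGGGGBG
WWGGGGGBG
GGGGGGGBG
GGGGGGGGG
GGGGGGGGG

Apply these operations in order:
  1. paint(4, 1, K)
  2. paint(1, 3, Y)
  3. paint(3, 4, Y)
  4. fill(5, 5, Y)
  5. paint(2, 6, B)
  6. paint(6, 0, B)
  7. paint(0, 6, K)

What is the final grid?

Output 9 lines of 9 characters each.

After op 1 paint(4,1,K):
GGGGGGGGG
GGGGGGGGG
KKKGGGGGG
WWGGGGGGG
WKGGGGGBG
WWGGGGGBG
GGGGGGGBG
GGGGGGGGG
GGGGGGGGG
After op 2 paint(1,3,Y):
GGGGGGGGG
GGGYGGGGG
KKKGGGGGG
WWGGGGGGG
WKGGGGGBG
WWGGGGGBG
GGGGGGGBG
GGGGGGGGG
GGGGGGGGG
After op 3 paint(3,4,Y):
GGGGGGGGG
GGGYGGGGG
KKKGGGGGG
WWGGYGGGG
WKGGGGGBG
WWGGGGGBG
GGGGGGGBG
GGGGGGGGG
GGGGGGGGG
After op 4 fill(5,5,Y) [67 cells changed]:
YYYYYYYYY
YYYYYYYYY
KKKYYYYYY
WWYYYYYYY
WKYYYYYBY
WWYYYYYBY
YYYYYYYBY
YYYYYYYYY
YYYYYYYYY
After op 5 paint(2,6,B):
YYYYYYYYY
YYYYYYYYY
KKKYYYBYY
WWYYYYYYY
WKYYYYYBY
WWYYYYYBY
YYYYYYYBY
YYYYYYYYY
YYYYYYYYY
After op 6 paint(6,0,B):
YYYYYYYYY
YYYYYYYYY
KKKYYYBYY
WWYYYYYYY
WKYYYYYBY
WWYYYYYBY
BYYYYYYBY
YYYYYYYYY
YYYYYYYYY
After op 7 paint(0,6,K):
YYYYYYKYY
YYYYYYYYY
KKKYYYBYY
WWYYYYYYY
WKYYYYYBY
WWYYYYYBY
BYYYYYYBY
YYYYYYYYY
YYYYYYYYY

Answer: YYYYYYKYY
YYYYYYYYY
KKKYYYBYY
WWYYYYYYY
WKYYYYYBY
WWYYYYYBY
BYYYYYYBY
YYYYYYYYY
YYYYYYYYY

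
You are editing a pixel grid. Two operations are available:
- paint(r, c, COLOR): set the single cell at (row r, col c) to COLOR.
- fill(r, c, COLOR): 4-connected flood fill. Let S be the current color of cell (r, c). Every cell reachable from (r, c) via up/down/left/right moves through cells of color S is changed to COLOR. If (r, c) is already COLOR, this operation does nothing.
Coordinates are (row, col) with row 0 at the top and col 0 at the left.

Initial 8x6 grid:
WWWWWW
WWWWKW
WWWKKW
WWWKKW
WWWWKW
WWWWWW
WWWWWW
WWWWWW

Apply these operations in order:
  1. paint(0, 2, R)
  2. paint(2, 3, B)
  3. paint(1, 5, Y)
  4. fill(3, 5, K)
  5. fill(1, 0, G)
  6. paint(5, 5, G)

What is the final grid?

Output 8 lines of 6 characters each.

Answer: GGRGGG
GGGGGY
GGGBGG
GGGGGG
GGGGGG
GGGGGG
GGGGGG
GGGGGG

Derivation:
After op 1 paint(0,2,R):
WWRWWW
WWWWKW
WWWKKW
WWWKKW
WWWWKW
WWWWWW
WWWWWW
WWWWWW
After op 2 paint(2,3,B):
WWRWWW
WWWWKW
WWWBKW
WWWKKW
WWWWKW
WWWWWW
WWWWWW
WWWWWW
After op 3 paint(1,5,Y):
WWRWWW
WWWWKY
WWWBKW
WWWKKW
WWWWKW
WWWWWW
WWWWWW
WWWWWW
After op 4 fill(3,5,K) [40 cells changed]:
KKRKKK
KKKKKY
KKKBKK
KKKKKK
KKKKKK
KKKKKK
KKKKKK
KKKKKK
After op 5 fill(1,0,G) [45 cells changed]:
GGRGGG
GGGGGY
GGGBGG
GGGGGG
GGGGGG
GGGGGG
GGGGGG
GGGGGG
After op 6 paint(5,5,G):
GGRGGG
GGGGGY
GGGBGG
GGGGGG
GGGGGG
GGGGGG
GGGGGG
GGGGGG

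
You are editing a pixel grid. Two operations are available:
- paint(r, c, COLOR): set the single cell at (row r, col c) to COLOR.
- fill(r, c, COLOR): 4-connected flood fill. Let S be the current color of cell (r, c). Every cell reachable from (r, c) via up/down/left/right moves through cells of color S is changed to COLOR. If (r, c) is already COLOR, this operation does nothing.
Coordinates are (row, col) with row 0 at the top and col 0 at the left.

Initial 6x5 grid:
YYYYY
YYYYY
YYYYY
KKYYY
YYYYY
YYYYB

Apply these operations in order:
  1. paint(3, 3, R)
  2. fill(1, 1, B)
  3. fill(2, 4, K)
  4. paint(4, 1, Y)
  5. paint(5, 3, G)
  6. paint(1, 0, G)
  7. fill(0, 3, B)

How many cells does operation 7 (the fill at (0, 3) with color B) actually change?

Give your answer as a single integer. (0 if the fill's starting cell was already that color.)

After op 1 paint(3,3,R):
YYYYY
YYYYY
YYYYY
KKYRY
YYYYY
YYYYB
After op 2 fill(1,1,B) [26 cells changed]:
BBBBB
BBBBB
BBBBB
KKBRB
BBBBB
BBBBB
After op 3 fill(2,4,K) [27 cells changed]:
KKKKK
KKKKK
KKKKK
KKKRK
KKKKK
KKKKK
After op 4 paint(4,1,Y):
KKKKK
KKKKK
KKKKK
KKKRK
KYKKK
KKKKK
After op 5 paint(5,3,G):
KKKKK
KKKKK
KKKKK
KKKRK
KYKKK
KKKGK
After op 6 paint(1,0,G):
KKKKK
GKKKK
KKKKK
KKKRK
KYKKK
KKKGK
After op 7 fill(0,3,B) [26 cells changed]:
BBBBB
GBBBB
BBBBB
BBBRB
BYBBB
BBBGB

Answer: 26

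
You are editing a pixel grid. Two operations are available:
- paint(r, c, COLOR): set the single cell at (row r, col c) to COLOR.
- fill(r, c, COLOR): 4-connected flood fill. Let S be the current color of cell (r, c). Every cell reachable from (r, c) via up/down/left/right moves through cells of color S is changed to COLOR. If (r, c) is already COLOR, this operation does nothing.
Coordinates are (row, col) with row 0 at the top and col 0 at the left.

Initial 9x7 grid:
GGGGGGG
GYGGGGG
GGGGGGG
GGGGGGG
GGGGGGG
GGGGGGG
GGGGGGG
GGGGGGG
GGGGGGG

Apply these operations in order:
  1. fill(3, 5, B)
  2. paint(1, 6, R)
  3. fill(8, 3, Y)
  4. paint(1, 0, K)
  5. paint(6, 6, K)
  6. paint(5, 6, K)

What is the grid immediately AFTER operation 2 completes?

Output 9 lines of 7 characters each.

Answer: BBBBBBB
BYBBBBR
BBBBBBB
BBBBBBB
BBBBBBB
BBBBBBB
BBBBBBB
BBBBBBB
BBBBBBB

Derivation:
After op 1 fill(3,5,B) [62 cells changed]:
BBBBBBB
BYBBBBB
BBBBBBB
BBBBBBB
BBBBBBB
BBBBBBB
BBBBBBB
BBBBBBB
BBBBBBB
After op 2 paint(1,6,R):
BBBBBBB
BYBBBBR
BBBBBBB
BBBBBBB
BBBBBBB
BBBBBBB
BBBBBBB
BBBBBBB
BBBBBBB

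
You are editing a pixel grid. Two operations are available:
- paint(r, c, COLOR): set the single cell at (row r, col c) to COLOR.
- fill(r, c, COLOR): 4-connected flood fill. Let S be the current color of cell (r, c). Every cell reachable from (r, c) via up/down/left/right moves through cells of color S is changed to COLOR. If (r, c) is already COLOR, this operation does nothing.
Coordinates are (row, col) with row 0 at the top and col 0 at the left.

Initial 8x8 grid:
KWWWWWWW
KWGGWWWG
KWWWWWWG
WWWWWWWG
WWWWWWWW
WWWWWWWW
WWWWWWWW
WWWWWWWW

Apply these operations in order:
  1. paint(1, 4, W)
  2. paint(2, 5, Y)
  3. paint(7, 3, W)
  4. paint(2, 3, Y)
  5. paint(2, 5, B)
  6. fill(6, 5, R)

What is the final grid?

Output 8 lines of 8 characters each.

Answer: KRRRRRRR
KRGGRRRG
KRRYRBRG
RRRRRRRG
RRRRRRRR
RRRRRRRR
RRRRRRRR
RRRRRRRR

Derivation:
After op 1 paint(1,4,W):
KWWWWWWW
KWGGWWWG
KWWWWWWG
WWWWWWWG
WWWWWWWW
WWWWWWWW
WWWWWWWW
WWWWWWWW
After op 2 paint(2,5,Y):
KWWWWWWW
KWGGWWWG
KWWWWYWG
WWWWWWWG
WWWWWWWW
WWWWWWWW
WWWWWWWW
WWWWWWWW
After op 3 paint(7,3,W):
KWWWWWWW
KWGGWWWG
KWWWWYWG
WWWWWWWG
WWWWWWWW
WWWWWWWW
WWWWWWWW
WWWWWWWW
After op 4 paint(2,3,Y):
KWWWWWWW
KWGGWWWG
KWWYWYWG
WWWWWWWG
WWWWWWWW
WWWWWWWW
WWWWWWWW
WWWWWWWW
After op 5 paint(2,5,B):
KWWWWWWW
KWGGWWWG
KWWYWBWG
WWWWWWWG
WWWWWWWW
WWWWWWWW
WWWWWWWW
WWWWWWWW
After op 6 fill(6,5,R) [54 cells changed]:
KRRRRRRR
KRGGRRRG
KRRYRBRG
RRRRRRRG
RRRRRRRR
RRRRRRRR
RRRRRRRR
RRRRRRRR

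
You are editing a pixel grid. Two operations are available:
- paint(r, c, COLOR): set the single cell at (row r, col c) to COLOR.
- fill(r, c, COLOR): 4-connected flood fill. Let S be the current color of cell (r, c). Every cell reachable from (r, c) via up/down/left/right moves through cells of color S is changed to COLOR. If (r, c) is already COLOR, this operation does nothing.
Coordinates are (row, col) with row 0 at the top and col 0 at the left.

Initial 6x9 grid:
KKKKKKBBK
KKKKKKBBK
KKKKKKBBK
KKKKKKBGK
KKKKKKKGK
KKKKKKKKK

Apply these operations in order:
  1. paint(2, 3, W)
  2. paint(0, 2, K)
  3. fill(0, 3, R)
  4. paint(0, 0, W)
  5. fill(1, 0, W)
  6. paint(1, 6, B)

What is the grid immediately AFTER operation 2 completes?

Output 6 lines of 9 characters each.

Answer: KKKKKKBBK
KKKKKKBBK
KKKWKKBBK
KKKKKKBGK
KKKKKKKGK
KKKKKKKKK

Derivation:
After op 1 paint(2,3,W):
KKKKKKBBK
KKKKKKBBK
KKKWKKBBK
KKKKKKBGK
KKKKKKKGK
KKKKKKKKK
After op 2 paint(0,2,K):
KKKKKKBBK
KKKKKKBBK
KKKWKKBBK
KKKKKKBGK
KKKKKKKGK
KKKKKKKKK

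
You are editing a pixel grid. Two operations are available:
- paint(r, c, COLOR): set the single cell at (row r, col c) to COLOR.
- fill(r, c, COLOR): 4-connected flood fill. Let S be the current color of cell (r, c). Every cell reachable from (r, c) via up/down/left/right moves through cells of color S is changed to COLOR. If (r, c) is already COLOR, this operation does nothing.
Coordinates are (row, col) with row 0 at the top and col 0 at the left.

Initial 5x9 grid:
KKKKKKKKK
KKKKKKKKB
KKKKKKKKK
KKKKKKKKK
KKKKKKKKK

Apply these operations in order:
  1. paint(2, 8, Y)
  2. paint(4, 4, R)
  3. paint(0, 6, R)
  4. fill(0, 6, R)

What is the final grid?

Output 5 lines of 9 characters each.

Answer: KKKKKKRKK
KKKKKKKKB
KKKKKKKKY
KKKKKKKKK
KKKKRKKKK

Derivation:
After op 1 paint(2,8,Y):
KKKKKKKKK
KKKKKKKKB
KKKKKKKKY
KKKKKKKKK
KKKKKKKKK
After op 2 paint(4,4,R):
KKKKKKKKK
KKKKKKKKB
KKKKKKKKY
KKKKKKKKK
KKKKRKKKK
After op 3 paint(0,6,R):
KKKKKKRKK
KKKKKKKKB
KKKKKKKKY
KKKKKKKKK
KKKKRKKKK
After op 4 fill(0,6,R) [0 cells changed]:
KKKKKKRKK
KKKKKKKKB
KKKKKKKKY
KKKKKKKKK
KKKKRKKKK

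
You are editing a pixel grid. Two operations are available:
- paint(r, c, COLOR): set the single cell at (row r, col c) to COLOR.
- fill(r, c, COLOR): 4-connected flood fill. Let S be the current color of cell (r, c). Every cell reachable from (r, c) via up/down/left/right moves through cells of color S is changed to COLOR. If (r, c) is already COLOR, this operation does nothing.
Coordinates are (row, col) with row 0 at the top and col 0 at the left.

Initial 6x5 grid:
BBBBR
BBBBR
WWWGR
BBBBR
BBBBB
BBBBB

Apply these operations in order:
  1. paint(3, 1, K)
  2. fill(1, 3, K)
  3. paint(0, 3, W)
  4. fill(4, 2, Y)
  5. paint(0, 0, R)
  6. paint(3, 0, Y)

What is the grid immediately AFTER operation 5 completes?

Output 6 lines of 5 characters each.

Answer: RKKWR
KKKKR
WWWGR
YKYYR
YYYYY
YYYYY

Derivation:
After op 1 paint(3,1,K):
BBBBR
BBBBR
WWWGR
BKBBR
BBBBB
BBBBB
After op 2 fill(1,3,K) [8 cells changed]:
KKKKR
KKKKR
WWWGR
BKBBR
BBBBB
BBBBB
After op 3 paint(0,3,W):
KKKWR
KKKKR
WWWGR
BKBBR
BBBBB
BBBBB
After op 4 fill(4,2,Y) [13 cells changed]:
KKKWR
KKKKR
WWWGR
YKYYR
YYYYY
YYYYY
After op 5 paint(0,0,R):
RKKWR
KKKKR
WWWGR
YKYYR
YYYYY
YYYYY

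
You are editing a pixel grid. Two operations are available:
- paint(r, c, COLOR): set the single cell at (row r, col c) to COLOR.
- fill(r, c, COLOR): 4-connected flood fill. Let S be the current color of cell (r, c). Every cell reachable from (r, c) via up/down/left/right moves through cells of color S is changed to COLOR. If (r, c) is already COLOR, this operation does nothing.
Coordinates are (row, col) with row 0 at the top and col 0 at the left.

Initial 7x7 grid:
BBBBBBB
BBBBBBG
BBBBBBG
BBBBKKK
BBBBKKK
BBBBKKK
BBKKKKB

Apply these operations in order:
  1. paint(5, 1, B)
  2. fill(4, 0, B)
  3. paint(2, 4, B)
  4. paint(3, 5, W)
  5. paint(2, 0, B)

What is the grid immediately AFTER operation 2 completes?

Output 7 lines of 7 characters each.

After op 1 paint(5,1,B):
BBBBBBB
BBBBBBG
BBBBBBG
BBBBKKK
BBBBKKK
BBBBKKK
BBKKKKB
After op 2 fill(4,0,B) [0 cells changed]:
BBBBBBB
BBBBBBG
BBBBBBG
BBBBKKK
BBBBKKK
BBBBKKK
BBKKKKB

Answer: BBBBBBB
BBBBBBG
BBBBBBG
BBBBKKK
BBBBKKK
BBBBKKK
BBKKKKB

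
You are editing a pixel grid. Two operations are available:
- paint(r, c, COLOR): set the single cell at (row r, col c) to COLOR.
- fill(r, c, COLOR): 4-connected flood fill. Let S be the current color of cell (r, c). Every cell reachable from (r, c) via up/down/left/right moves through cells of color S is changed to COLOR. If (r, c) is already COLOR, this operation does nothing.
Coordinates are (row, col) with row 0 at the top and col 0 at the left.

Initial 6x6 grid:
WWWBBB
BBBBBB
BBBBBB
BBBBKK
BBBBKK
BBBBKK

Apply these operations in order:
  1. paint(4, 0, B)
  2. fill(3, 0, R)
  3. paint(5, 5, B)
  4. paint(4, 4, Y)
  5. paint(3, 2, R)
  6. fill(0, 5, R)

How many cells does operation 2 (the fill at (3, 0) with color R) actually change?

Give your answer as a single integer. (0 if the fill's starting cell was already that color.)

After op 1 paint(4,0,B):
WWWBBB
BBBBBB
BBBBBB
BBBBKK
BBBBKK
BBBBKK
After op 2 fill(3,0,R) [27 cells changed]:
WWWRRR
RRRRRR
RRRRRR
RRRRKK
RRRRKK
RRRRKK

Answer: 27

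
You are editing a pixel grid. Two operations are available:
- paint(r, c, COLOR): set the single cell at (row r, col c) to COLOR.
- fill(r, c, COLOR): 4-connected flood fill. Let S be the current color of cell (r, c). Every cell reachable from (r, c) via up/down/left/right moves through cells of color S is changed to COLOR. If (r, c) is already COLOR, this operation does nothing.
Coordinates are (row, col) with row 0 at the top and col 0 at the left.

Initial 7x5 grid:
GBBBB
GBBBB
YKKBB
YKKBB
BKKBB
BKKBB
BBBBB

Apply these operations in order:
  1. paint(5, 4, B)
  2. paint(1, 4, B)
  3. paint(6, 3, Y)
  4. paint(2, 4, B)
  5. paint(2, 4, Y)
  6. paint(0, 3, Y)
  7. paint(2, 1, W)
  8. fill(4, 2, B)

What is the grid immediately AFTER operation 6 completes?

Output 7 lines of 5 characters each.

After op 1 paint(5,4,B):
GBBBB
GBBBB
YKKBB
YKKBB
BKKBB
BKKBB
BBBBB
After op 2 paint(1,4,B):
GBBBB
GBBBB
YKKBB
YKKBB
BKKBB
BKKBB
BBBBB
After op 3 paint(6,3,Y):
GBBBB
GBBBB
YKKBB
YKKBB
BKKBB
BKKBB
BBBYB
After op 4 paint(2,4,B):
GBBBB
GBBBB
YKKBB
YKKBB
BKKBB
BKKBB
BBBYB
After op 5 paint(2,4,Y):
GBBBB
GBBBB
YKKBY
YKKBB
BKKBB
BKKBB
BBBYB
After op 6 paint(0,3,Y):
GBBYB
GBBBB
YKKBY
YKKBB
BKKBB
BKKBB
BBBYB

Answer: GBBYB
GBBBB
YKKBY
YKKBB
BKKBB
BKKBB
BBBYB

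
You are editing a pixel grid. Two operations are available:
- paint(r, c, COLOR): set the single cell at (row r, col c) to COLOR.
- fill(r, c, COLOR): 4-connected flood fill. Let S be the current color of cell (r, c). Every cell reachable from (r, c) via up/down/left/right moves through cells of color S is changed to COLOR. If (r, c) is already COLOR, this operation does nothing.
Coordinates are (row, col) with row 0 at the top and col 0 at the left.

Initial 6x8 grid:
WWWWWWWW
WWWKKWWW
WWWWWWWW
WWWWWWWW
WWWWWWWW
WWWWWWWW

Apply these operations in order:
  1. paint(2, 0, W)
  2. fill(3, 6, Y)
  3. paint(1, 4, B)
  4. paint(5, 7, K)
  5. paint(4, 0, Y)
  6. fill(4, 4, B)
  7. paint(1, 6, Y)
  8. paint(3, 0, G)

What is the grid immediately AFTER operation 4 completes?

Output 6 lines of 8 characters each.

After op 1 paint(2,0,W):
WWWWWWWW
WWWKKWWW
WWWWWWWW
WWWWWWWW
WWWWWWWW
WWWWWWWW
After op 2 fill(3,6,Y) [46 cells changed]:
YYYYYYYY
YYYKKYYY
YYYYYYYY
YYYYYYYY
YYYYYYYY
YYYYYYYY
After op 3 paint(1,4,B):
YYYYYYYY
YYYKBYYY
YYYYYYYY
YYYYYYYY
YYYYYYYY
YYYYYYYY
After op 4 paint(5,7,K):
YYYYYYYY
YYYKBYYY
YYYYYYYY
YYYYYYYY
YYYYYYYY
YYYYYYYK

Answer: YYYYYYYY
YYYKBYYY
YYYYYYYY
YYYYYYYY
YYYYYYYY
YYYYYYYK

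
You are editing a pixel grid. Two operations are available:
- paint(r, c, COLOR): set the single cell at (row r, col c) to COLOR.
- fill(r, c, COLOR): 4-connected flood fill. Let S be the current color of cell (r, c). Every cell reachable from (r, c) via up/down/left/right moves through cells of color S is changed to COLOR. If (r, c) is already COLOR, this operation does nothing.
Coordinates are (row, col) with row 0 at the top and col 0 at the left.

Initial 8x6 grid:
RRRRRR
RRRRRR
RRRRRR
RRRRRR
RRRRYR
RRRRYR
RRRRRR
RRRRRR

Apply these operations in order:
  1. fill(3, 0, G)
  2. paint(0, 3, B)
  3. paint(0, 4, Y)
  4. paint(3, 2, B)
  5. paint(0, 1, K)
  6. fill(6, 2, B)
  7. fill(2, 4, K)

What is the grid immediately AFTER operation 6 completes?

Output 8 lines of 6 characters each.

After op 1 fill(3,0,G) [46 cells changed]:
GGGGGG
GGGGGG
GGGGGG
GGGGGG
GGGGYG
GGGGYG
GGGGGG
GGGGGG
After op 2 paint(0,3,B):
GGGBGG
GGGGGG
GGGGGG
GGGGGG
GGGGYG
GGGGYG
GGGGGG
GGGGGG
After op 3 paint(0,4,Y):
GGGBYG
GGGGGG
GGGGGG
GGGGGG
GGGGYG
GGGGYG
GGGGGG
GGGGGG
After op 4 paint(3,2,B):
GGGBYG
GGGGGG
GGGGGG
GGBGGG
GGGGYG
GGGGYG
GGGGGG
GGGGGG
After op 5 paint(0,1,K):
GKGBYG
GGGGGG
GGGGGG
GGBGGG
GGGGYG
GGGGYG
GGGGGG
GGGGGG
After op 6 fill(6,2,B) [42 cells changed]:
BKBBYB
BBBBBB
BBBBBB
BBBBBB
BBBBYB
BBBBYB
BBBBBB
BBBBBB

Answer: BKBBYB
BBBBBB
BBBBBB
BBBBBB
BBBBYB
BBBBYB
BBBBBB
BBBBBB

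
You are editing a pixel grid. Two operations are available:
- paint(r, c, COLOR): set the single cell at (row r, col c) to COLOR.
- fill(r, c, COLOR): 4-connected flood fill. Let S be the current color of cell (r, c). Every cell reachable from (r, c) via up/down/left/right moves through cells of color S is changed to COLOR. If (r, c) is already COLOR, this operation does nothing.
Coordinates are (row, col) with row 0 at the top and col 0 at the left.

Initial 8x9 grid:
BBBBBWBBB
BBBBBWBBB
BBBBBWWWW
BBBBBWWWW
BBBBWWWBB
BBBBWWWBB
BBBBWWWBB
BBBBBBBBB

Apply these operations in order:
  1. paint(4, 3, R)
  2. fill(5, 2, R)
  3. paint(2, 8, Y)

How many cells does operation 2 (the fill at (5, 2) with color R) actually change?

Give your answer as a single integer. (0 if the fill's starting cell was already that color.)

Answer: 46

Derivation:
After op 1 paint(4,3,R):
BBBBBWBBB
BBBBBWBBB
BBBBBWWWW
BBBBBWWWW
BBBRWWWBB
BBBBWWWBB
BBBBWWWBB
BBBBBBBBB
After op 2 fill(5,2,R) [46 cells changed]:
RRRRRWBBB
RRRRRWBBB
RRRRRWWWW
RRRRRWWWW
RRRRWWWRR
RRRRWWWRR
RRRRWWWRR
RRRRRRRRR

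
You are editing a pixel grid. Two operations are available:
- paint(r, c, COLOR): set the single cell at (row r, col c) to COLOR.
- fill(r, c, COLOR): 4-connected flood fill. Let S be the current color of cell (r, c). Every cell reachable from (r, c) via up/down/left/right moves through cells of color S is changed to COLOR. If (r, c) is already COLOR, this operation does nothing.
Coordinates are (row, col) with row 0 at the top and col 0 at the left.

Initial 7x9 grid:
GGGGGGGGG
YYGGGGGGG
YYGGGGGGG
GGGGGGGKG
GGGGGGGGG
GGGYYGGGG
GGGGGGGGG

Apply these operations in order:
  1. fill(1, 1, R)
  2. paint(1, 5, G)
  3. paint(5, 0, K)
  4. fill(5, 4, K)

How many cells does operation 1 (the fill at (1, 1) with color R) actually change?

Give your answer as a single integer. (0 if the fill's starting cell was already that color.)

After op 1 fill(1,1,R) [4 cells changed]:
GGGGGGGGG
RRGGGGGGG
RRGGGGGGG
GGGGGGGKG
GGGGGGGGG
GGGYYGGGG
GGGGGGGGG

Answer: 4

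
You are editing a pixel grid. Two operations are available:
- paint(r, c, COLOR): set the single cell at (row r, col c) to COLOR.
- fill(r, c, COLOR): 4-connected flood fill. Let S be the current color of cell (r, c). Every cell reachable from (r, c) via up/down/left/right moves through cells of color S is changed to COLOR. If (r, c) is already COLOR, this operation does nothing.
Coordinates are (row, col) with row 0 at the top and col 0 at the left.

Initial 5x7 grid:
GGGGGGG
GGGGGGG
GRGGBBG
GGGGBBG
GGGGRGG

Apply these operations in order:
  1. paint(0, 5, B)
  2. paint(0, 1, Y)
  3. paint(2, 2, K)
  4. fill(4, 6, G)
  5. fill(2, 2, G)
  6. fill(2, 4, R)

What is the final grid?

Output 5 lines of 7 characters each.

After op 1 paint(0,5,B):
GGGGGBG
GGGGGGG
GRGGBBG
GGGGBBG
GGGGRGG
After op 2 paint(0,1,Y):
GYGGGBG
GGGGGGG
GRGGBBG
GGGGBBG
GGGGRGG
After op 3 paint(2,2,K):
GYGGGBG
GGGGGGG
GRKGBBG
GGGGBBG
GGGGRGG
After op 4 fill(4,6,G) [0 cells changed]:
GYGGGBG
GGGGGGG
GRKGBBG
GGGGBBG
GGGGRGG
After op 5 fill(2,2,G) [1 cells changed]:
GYGGGBG
GGGGGGG
GRGGBBG
GGGGBBG
GGGGRGG
After op 6 fill(2,4,R) [4 cells changed]:
GYGGGBG
GGGGGGG
GRGGRRG
GGGGRRG
GGGGRGG

Answer: GYGGGBG
GGGGGGG
GRGGRRG
GGGGRRG
GGGGRGG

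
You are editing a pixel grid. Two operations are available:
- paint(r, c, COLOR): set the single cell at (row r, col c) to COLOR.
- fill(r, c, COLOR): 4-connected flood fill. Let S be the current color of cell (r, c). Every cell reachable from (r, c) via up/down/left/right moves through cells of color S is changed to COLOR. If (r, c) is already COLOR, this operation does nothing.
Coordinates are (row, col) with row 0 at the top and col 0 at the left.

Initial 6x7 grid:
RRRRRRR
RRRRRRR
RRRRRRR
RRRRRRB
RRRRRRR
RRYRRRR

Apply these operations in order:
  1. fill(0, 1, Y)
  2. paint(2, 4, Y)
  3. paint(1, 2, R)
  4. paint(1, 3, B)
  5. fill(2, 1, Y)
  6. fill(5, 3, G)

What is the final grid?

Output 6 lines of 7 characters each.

Answer: GGGGGGG
GGRBGGG
GGGGGGG
GGGGGGB
GGGGGGG
GGGGGGG

Derivation:
After op 1 fill(0,1,Y) [40 cells changed]:
YYYYYYY
YYYYYYY
YYYYYYY
YYYYYYB
YYYYYYY
YYYYYYY
After op 2 paint(2,4,Y):
YYYYYYY
YYYYYYY
YYYYYYY
YYYYYYB
YYYYYYY
YYYYYYY
After op 3 paint(1,2,R):
YYYYYYY
YYRYYYY
YYYYYYY
YYYYYYB
YYYYYYY
YYYYYYY
After op 4 paint(1,3,B):
YYYYYYY
YYRBYYY
YYYYYYY
YYYYYYB
YYYYYYY
YYYYYYY
After op 5 fill(2,1,Y) [0 cells changed]:
YYYYYYY
YYRBYYY
YYYYYYY
YYYYYYB
YYYYYYY
YYYYYYY
After op 6 fill(5,3,G) [39 cells changed]:
GGGGGGG
GGRBGGG
GGGGGGG
GGGGGGB
GGGGGGG
GGGGGGG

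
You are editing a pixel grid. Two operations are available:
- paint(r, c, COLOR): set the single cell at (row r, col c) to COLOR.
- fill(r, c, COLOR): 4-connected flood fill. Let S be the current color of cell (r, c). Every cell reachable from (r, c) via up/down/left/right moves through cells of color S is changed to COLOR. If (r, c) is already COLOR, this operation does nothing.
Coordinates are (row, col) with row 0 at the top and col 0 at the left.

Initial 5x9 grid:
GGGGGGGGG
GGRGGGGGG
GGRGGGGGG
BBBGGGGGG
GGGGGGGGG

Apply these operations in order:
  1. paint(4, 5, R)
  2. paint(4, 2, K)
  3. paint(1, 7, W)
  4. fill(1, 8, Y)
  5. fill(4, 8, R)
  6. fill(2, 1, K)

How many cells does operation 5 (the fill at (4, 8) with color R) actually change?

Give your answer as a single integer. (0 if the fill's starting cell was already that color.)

Answer: 35

Derivation:
After op 1 paint(4,5,R):
GGGGGGGGG
GGRGGGGGG
GGRGGGGGG
BBBGGGGGG
GGGGGRGGG
After op 2 paint(4,2,K):
GGGGGGGGG
GGRGGGGGG
GGRGGGGGG
BBBGGGGGG
GGKGGRGGG
After op 3 paint(1,7,W):
GGGGGGGGG
GGRGGGGWG
GGRGGGGGG
BBBGGGGGG
GGKGGRGGG
After op 4 fill(1,8,Y) [35 cells changed]:
YYYYYYYYY
YYRYYYYWY
YYRYYYYYY
BBBYYYYYY
GGKYYRYYY
After op 5 fill(4,8,R) [35 cells changed]:
RRRRRRRRR
RRRRRRRWR
RRRRRRRRR
BBBRRRRRR
GGKRRRRRR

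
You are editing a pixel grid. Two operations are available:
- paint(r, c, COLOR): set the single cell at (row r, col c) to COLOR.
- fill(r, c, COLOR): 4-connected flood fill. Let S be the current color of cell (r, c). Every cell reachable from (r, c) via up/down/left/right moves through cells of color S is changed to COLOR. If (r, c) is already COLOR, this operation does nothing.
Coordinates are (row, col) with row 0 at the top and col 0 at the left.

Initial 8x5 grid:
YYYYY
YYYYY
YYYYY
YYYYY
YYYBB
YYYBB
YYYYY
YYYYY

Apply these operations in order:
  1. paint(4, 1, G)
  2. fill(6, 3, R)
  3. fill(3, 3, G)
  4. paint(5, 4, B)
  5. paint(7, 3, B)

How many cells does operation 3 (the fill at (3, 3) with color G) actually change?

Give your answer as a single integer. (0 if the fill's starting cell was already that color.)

After op 1 paint(4,1,G):
YYYYY
YYYYY
YYYYY
YYYYY
YGYBB
YYYBB
YYYYY
YYYYY
After op 2 fill(6,3,R) [35 cells changed]:
RRRRR
RRRRR
RRRRR
RRRRR
RGRBB
RRRBB
RRRRR
RRRRR
After op 3 fill(3,3,G) [35 cells changed]:
GGGGG
GGGGG
GGGGG
GGGGG
GGGBB
GGGBB
GGGGG
GGGGG

Answer: 35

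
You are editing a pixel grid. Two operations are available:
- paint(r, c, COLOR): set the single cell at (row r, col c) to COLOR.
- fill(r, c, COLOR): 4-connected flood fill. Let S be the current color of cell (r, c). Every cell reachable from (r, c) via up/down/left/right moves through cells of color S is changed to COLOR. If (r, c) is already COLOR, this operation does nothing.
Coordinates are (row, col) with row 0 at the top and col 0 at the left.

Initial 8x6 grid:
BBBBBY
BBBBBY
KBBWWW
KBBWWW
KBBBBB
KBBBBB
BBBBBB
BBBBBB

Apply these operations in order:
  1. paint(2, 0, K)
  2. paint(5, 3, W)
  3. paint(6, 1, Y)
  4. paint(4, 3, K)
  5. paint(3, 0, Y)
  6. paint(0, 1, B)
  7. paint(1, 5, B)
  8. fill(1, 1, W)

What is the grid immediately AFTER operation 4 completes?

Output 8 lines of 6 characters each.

After op 1 paint(2,0,K):
BBBBBY
BBBBBY
KBBWWW
KBBWWW
KBBBBB
KBBBBB
BBBBBB
BBBBBB
After op 2 paint(5,3,W):
BBBBBY
BBBBBY
KBBWWW
KBBWWW
KBBBBB
KBBWBB
BBBBBB
BBBBBB
After op 3 paint(6,1,Y):
BBBBBY
BBBBBY
KBBWWW
KBBWWW
KBBBBB
KBBWBB
BYBBBB
BBBBBB
After op 4 paint(4,3,K):
BBBBBY
BBBBBY
KBBWWW
KBBWWW
KBBKBB
KBBWBB
BYBBBB
BBBBBB

Answer: BBBBBY
BBBBBY
KBBWWW
KBBWWW
KBBKBB
KBBWBB
BYBBBB
BBBBBB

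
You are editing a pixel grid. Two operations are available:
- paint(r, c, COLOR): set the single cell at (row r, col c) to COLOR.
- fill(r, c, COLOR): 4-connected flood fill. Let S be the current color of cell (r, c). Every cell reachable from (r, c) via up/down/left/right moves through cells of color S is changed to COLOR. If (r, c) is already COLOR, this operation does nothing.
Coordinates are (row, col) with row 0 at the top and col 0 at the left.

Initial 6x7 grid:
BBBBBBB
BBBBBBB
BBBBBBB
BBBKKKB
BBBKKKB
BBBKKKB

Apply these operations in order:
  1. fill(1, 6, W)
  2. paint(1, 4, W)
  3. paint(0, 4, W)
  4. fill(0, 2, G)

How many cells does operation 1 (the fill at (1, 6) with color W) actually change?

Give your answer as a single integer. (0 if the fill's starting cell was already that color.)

After op 1 fill(1,6,W) [33 cells changed]:
WWWWWWW
WWWWWWW
WWWWWWW
WWWKKKW
WWWKKKW
WWWKKKW

Answer: 33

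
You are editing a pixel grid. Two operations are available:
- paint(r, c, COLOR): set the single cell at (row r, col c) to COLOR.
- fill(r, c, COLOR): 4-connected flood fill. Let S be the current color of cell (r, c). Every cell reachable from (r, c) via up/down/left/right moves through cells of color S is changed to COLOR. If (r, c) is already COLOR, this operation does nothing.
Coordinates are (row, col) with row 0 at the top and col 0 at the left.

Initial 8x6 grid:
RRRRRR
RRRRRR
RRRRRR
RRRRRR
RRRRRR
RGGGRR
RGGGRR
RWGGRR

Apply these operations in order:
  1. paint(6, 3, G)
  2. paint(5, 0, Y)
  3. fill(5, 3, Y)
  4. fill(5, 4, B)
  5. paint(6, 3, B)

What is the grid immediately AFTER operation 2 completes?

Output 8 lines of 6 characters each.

Answer: RRRRRR
RRRRRR
RRRRRR
RRRRRR
RRRRRR
YGGGRR
RGGGRR
RWGGRR

Derivation:
After op 1 paint(6,3,G):
RRRRRR
RRRRRR
RRRRRR
RRRRRR
RRRRRR
RGGGRR
RGGGRR
RWGGRR
After op 2 paint(5,0,Y):
RRRRRR
RRRRRR
RRRRRR
RRRRRR
RRRRRR
YGGGRR
RGGGRR
RWGGRR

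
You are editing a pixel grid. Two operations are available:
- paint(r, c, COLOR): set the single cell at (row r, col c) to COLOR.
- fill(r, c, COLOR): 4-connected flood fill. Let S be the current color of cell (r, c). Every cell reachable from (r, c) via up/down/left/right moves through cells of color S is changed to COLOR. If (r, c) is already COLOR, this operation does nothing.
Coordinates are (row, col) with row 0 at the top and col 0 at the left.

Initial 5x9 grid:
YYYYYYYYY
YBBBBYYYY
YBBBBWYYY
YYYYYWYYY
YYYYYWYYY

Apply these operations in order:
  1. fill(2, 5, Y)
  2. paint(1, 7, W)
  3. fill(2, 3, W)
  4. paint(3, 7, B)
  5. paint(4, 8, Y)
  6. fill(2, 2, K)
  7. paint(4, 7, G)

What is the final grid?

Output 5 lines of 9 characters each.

After op 1 fill(2,5,Y) [3 cells changed]:
YYYYYYYYY
YBBBBYYYY
YBBBBYYYY
YYYYYYYYY
YYYYYYYYY
After op 2 paint(1,7,W):
YYYYYYYYY
YBBBBYYWY
YBBBBYYYY
YYYYYYYYY
YYYYYYYYY
After op 3 fill(2,3,W) [8 cells changed]:
YYYYYYYYY
YWWWWYYWY
YWWWWYYYY
YYYYYYYYY
YYYYYYYYY
After op 4 paint(3,7,B):
YYYYYYYYY
YWWWWYYWY
YWWWWYYYY
YYYYYYYBY
YYYYYYYYY
After op 5 paint(4,8,Y):
YYYYYYYYY
YWWWWYYWY
YWWWWYYYY
YYYYYYYBY
YYYYYYYYY
After op 6 fill(2,2,K) [8 cells changed]:
YYYYYYYYY
YKKKKYYWY
YKKKKYYYY
YYYYYYYBY
YYYYYYYYY
After op 7 paint(4,7,G):
YYYYYYYYY
YKKKKYYWY
YKKKKYYYY
YYYYYYYBY
YYYYYYYGY

Answer: YYYYYYYYY
YKKKKYYWY
YKKKKYYYY
YYYYYYYBY
YYYYYYYGY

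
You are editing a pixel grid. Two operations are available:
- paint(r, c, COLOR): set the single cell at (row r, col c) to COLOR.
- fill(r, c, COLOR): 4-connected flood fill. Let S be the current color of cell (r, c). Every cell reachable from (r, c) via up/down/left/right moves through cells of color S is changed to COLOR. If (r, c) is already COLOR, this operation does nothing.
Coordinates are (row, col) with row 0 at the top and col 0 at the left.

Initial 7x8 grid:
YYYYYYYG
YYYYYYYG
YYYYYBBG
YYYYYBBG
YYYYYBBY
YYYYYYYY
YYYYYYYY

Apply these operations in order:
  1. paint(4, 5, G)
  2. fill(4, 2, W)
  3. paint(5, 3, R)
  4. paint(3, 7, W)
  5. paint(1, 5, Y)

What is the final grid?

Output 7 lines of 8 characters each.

After op 1 paint(4,5,G):
YYYYYYYG
YYYYYYYG
YYYYYBBG
YYYYYBBG
YYYYYGBY
YYYYYYYY
YYYYYYYY
After op 2 fill(4,2,W) [46 cells changed]:
WWWWWWWG
WWWWWWWG
WWWWWBBG
WWWWWBBG
WWWWWGBW
WWWWWWWW
WWWWWWWW
After op 3 paint(5,3,R):
WWWWWWWG
WWWWWWWG
WWWWWBBG
WWWWWBBG
WWWWWGBW
WWWRWWWW
WWWWWWWW
After op 4 paint(3,7,W):
WWWWWWWG
WWWWWWWG
WWWWWBBG
WWWWWBBW
WWWWWGBW
WWWRWWWW
WWWWWWWW
After op 5 paint(1,5,Y):
WWWWWWWG
WWWWWYWG
WWWWWBBG
WWWWWBBW
WWWWWGBW
WWWRWWWW
WWWWWWWW

Answer: WWWWWWWG
WWWWWYWG
WWWWWBBG
WWWWWBBW
WWWWWGBW
WWWRWWWW
WWWWWWWW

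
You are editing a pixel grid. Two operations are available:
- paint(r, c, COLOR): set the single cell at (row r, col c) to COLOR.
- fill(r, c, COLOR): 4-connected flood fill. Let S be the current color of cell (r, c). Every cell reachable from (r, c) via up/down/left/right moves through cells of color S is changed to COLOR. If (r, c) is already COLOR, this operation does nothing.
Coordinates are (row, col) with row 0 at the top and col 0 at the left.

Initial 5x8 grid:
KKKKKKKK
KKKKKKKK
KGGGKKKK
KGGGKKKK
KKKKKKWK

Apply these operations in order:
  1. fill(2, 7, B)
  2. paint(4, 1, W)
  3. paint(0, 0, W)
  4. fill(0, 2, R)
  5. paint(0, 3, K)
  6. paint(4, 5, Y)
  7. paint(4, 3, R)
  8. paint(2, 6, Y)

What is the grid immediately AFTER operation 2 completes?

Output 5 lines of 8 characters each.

Answer: BBBBBBBB
BBBBBBBB
BGGGBBBB
BGGGBBBB
BWBBBBWB

Derivation:
After op 1 fill(2,7,B) [33 cells changed]:
BBBBBBBB
BBBBBBBB
BGGGBBBB
BGGGBBBB
BBBBBBWB
After op 2 paint(4,1,W):
BBBBBBBB
BBBBBBBB
BGGGBBBB
BGGGBBBB
BWBBBBWB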